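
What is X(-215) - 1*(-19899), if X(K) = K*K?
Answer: 66124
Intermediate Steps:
X(K) = K²
X(-215) - 1*(-19899) = (-215)² - 1*(-19899) = 46225 + 19899 = 66124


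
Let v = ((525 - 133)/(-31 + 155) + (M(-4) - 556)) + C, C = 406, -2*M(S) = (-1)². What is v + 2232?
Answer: 129249/62 ≈ 2084.7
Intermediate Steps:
M(S) = -½ (M(S) = -½*(-1)² = -½*1 = -½)
v = -9135/62 (v = ((525 - 133)/(-31 + 155) + (-½ - 556)) + 406 = (392/124 - 1113/2) + 406 = (392*(1/124) - 1113/2) + 406 = (98/31 - 1113/2) + 406 = -34307/62 + 406 = -9135/62 ≈ -147.34)
v + 2232 = -9135/62 + 2232 = 129249/62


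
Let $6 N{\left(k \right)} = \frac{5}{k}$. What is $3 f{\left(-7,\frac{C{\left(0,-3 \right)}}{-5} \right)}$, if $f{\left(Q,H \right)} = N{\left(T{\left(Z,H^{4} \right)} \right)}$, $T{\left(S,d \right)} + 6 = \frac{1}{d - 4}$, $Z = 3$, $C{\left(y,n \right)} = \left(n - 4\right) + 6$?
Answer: $- \frac{12495}{31238} \approx -0.39999$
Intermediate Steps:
$C{\left(y,n \right)} = 2 + n$ ($C{\left(y,n \right)} = \left(-4 + n\right) + 6 = 2 + n$)
$T{\left(S,d \right)} = -6 + \frac{1}{-4 + d}$ ($T{\left(S,d \right)} = -6 + \frac{1}{d - 4} = -6 + \frac{1}{-4 + d}$)
$N{\left(k \right)} = \frac{5}{6 k}$ ($N{\left(k \right)} = \frac{5 \frac{1}{k}}{6} = \frac{5}{6 k}$)
$f{\left(Q,H \right)} = \frac{5 \left(-4 + H^{4}\right)}{6 \left(25 - 6 H^{4}\right)}$ ($f{\left(Q,H \right)} = \frac{5}{6 \frac{25 - 6 H^{4}}{-4 + H^{4}}} = \frac{5 \frac{-4 + H^{4}}{25 - 6 H^{4}}}{6} = \frac{5 \left(-4 + H^{4}\right)}{6 \left(25 - 6 H^{4}\right)}$)
$3 f{\left(-7,\frac{C{\left(0,-3 \right)}}{-5} \right)} = 3 \frac{5 \left(4 - \left(\frac{2 - 3}{-5}\right)^{4}\right)}{6 \left(-25 + 6 \left(\frac{2 - 3}{-5}\right)^{4}\right)} = 3 \frac{5 \left(4 - \left(\left(-1\right) \left(- \frac{1}{5}\right)\right)^{4}\right)}{6 \left(-25 + 6 \left(\left(-1\right) \left(- \frac{1}{5}\right)\right)^{4}\right)} = 3 \frac{5 \left(4 - \left(\frac{1}{5}\right)^{4}\right)}{6 \left(-25 + \frac{6}{625}\right)} = 3 \frac{5 \left(4 - \frac{1}{625}\right)}{6 \left(-25 + 6 \cdot \frac{1}{625}\right)} = 3 \frac{5 \left(4 - \frac{1}{625}\right)}{6 \left(-25 + \frac{6}{625}\right)} = 3 \cdot \frac{5}{6} \frac{1}{- \frac{15619}{625}} \cdot \frac{2499}{625} = 3 \cdot \frac{5}{6} \left(- \frac{625}{15619}\right) \frac{2499}{625} = 3 \left(- \frac{4165}{31238}\right) = - \frac{12495}{31238}$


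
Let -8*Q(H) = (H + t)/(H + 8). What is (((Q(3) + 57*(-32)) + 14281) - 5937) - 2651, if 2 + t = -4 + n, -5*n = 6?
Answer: 1702381/440 ≈ 3869.0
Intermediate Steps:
n = -6/5 (n = -⅕*6 = -6/5 ≈ -1.2000)
t = -36/5 (t = -2 + (-4 - 6/5) = -2 - 26/5 = -36/5 ≈ -7.2000)
Q(H) = -(-36/5 + H)/(8*(8 + H)) (Q(H) = -(H - 36/5)/(8*(H + 8)) = -(-36/5 + H)/(8*(8 + H)))
(((Q(3) + 57*(-32)) + 14281) - 5937) - 2651 = ((((36 - 5*3)/(40*(8 + 3)) + 57*(-32)) + 14281) - 5937) - 2651 = ((((1/40)*(36 - 15)/11 - 1824) + 14281) - 5937) - 2651 = ((((1/40)*(1/11)*21 - 1824) + 14281) - 5937) - 2651 = (((21/440 - 1824) + 14281) - 5937) - 2651 = ((-802539/440 + 14281) - 5937) - 2651 = (5481101/440 - 5937) - 2651 = 2868821/440 - 2651 = 1702381/440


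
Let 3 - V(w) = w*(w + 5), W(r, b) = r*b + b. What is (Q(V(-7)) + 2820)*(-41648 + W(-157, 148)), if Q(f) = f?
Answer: -181843424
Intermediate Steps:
W(r, b) = b + b*r (W(r, b) = b*r + b = b + b*r)
V(w) = 3 - w*(5 + w) (V(w) = 3 - w*(w + 5) = 3 - w*(5 + w))
(Q(V(-7)) + 2820)*(-41648 + W(-157, 148)) = ((3 - 1*(-7)**2 - 5*(-7)) + 2820)*(-41648 + 148*(1 - 157)) = ((3 - 1*49 + 35) + 2820)*(-41648 + 148*(-156)) = ((3 - 49 + 35) + 2820)*(-41648 - 23088) = (-11 + 2820)*(-64736) = 2809*(-64736) = -181843424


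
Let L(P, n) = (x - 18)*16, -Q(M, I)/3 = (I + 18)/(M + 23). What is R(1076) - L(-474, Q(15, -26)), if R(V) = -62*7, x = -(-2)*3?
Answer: -242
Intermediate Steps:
Q(M, I) = -3*(18 + I)/(23 + M) (Q(M, I) = -3*(I + 18)/(M + 23) = -3*(18 + I)/(23 + M))
x = 6 (x = -1*(-6) = 6)
R(V) = -434
L(P, n) = -192 (L(P, n) = (6 - 18)*16 = -12*16 = -192)
R(1076) - L(-474, Q(15, -26)) = -434 - 1*(-192) = -434 + 192 = -242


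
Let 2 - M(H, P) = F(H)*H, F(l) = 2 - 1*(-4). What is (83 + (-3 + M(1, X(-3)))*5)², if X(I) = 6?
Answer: 2304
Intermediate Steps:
F(l) = 6 (F(l) = 2 + 4 = 6)
M(H, P) = 2 - 6*H
(83 + (-3 + M(1, X(-3)))*5)² = (83 + (-3 + (2 - 6*1))*5)² = (83 + (-3 + (2 - 6))*5)² = (83 + (-3 - 4)*5)² = (83 - 7*5)² = (83 - 35)² = 48² = 2304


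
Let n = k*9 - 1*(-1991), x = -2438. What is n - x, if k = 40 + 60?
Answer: 5329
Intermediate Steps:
k = 100
n = 2891 (n = 100*9 - 1*(-1991) = 900 + 1991 = 2891)
n - x = 2891 - 1*(-2438) = 2891 + 2438 = 5329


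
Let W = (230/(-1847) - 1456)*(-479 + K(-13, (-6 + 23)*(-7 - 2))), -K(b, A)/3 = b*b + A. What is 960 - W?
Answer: -1415573354/1847 ≈ -7.6642e+5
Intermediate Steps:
K(b, A) = -3*A - 3*b² (K(b, A) = -3*(b*b + A) = -3*(b² + A) = -3*(A + b²) = -3*A - 3*b²)
W = 1417346474/1847 (W = (230/(-1847) - 1456)*(-479 + (-3*(-6 + 23)*(-7 - 2) - 3*(-13)²)) = (230*(-1/1847) - 1456)*(-479 + (-51*(-9) - 3*169)) = (-230/1847 - 1456)*(-479 + (-3*(-153) - 507)) = -2689462*(-479 + (459 - 507))/1847 = -2689462*(-479 - 48)/1847 = -2689462/1847*(-527) = 1417346474/1847 ≈ 7.6738e+5)
960 - W = 960 - 1*1417346474/1847 = 960 - 1417346474/1847 = -1415573354/1847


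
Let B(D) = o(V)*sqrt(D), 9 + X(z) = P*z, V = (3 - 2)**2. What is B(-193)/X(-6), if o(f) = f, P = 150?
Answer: -I*sqrt(193)/909 ≈ -0.015283*I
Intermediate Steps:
V = 1 (V = 1**2 = 1)
X(z) = -9 + 150*z
B(D) = sqrt(D) (B(D) = 1*sqrt(D) = sqrt(D))
B(-193)/X(-6) = sqrt(-193)/(-9 + 150*(-6)) = (I*sqrt(193))/(-9 - 900) = (I*sqrt(193))/(-909) = (I*sqrt(193))*(-1/909) = -I*sqrt(193)/909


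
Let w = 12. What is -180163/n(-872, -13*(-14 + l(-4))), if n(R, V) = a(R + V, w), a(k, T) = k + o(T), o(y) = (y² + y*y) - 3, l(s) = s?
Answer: 180163/353 ≈ 510.38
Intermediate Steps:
o(y) = -3 + 2*y² (o(y) = (y² + y²) - 3 = 2*y² - 3 = -3 + 2*y²)
a(k, T) = -3 + k + 2*T² (a(k, T) = k + (-3 + 2*T²) = -3 + k + 2*T²)
n(R, V) = 285 + R + V (n(R, V) = -3 + (R + V) + 2*12² = -3 + (R + V) + 2*144 = -3 + (R + V) + 288 = 285 + R + V)
-180163/n(-872, -13*(-14 + l(-4))) = -180163/(285 - 872 - 13*(-14 - 4)) = -180163/(285 - 872 - 13*(-18)) = -180163/(285 - 872 + 234) = -180163/(-353) = -180163*(-1/353) = 180163/353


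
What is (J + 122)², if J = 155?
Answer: 76729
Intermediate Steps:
(J + 122)² = (155 + 122)² = 277² = 76729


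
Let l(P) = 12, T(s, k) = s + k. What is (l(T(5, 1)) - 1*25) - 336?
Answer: -349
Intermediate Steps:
T(s, k) = k + s
(l(T(5, 1)) - 1*25) - 336 = (12 - 1*25) - 336 = (12 - 25) - 336 = -13 - 336 = -349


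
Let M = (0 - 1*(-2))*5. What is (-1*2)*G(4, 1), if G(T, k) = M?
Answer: -20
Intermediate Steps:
M = 10 (M = (0 + 2)*5 = 2*5 = 10)
G(T, k) = 10
(-1*2)*G(4, 1) = -1*2*10 = -2*10 = -20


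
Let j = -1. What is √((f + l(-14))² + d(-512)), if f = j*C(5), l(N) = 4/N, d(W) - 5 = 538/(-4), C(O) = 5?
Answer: I*√19906/14 ≈ 10.078*I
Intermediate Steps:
d(W) = -259/2 (d(W) = 5 + 538/(-4) = 5 + 538*(-¼) = 5 - 269/2 = -259/2)
f = -5 (f = -1*5 = -5)
√((f + l(-14))² + d(-512)) = √((-5 + 4/(-14))² - 259/2) = √((-5 + 4*(-1/14))² - 259/2) = √((-5 - 2/7)² - 259/2) = √((-37/7)² - 259/2) = √(1369/49 - 259/2) = √(-9953/98) = I*√19906/14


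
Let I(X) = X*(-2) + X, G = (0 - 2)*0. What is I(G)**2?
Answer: 0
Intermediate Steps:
G = 0 (G = -2*0 = 0)
I(X) = -X (I(X) = -2*X + X = -X)
I(G)**2 = (-1*0)**2 = 0**2 = 0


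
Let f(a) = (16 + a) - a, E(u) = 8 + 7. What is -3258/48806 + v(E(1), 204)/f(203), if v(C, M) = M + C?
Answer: 5318193/390448 ≈ 13.621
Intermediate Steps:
E(u) = 15
v(C, M) = C + M
f(a) = 16
-3258/48806 + v(E(1), 204)/f(203) = -3258/48806 + (15 + 204)/16 = -3258*1/48806 + 219*(1/16) = -1629/24403 + 219/16 = 5318193/390448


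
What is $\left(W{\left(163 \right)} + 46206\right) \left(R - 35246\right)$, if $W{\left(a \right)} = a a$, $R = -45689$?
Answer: $-5890044625$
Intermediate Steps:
$W{\left(a \right)} = a^{2}$
$\left(W{\left(163 \right)} + 46206\right) \left(R - 35246\right) = \left(163^{2} + 46206\right) \left(-45689 - 35246\right) = \left(26569 + 46206\right) \left(-80935\right) = 72775 \left(-80935\right) = -5890044625$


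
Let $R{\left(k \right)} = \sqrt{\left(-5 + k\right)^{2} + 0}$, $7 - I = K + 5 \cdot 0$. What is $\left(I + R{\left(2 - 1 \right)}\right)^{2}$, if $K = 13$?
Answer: $4$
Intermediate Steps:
$I = -6$ ($I = 7 - \left(13 + 5 \cdot 0\right) = 7 - \left(13 + 0\right) = 7 - 13 = -6$)
$R{\left(k \right)} = \sqrt{\left(-5 + k\right)^{2}}$
$\left(I + R{\left(2 - 1 \right)}\right)^{2} = \left(-6 + \sqrt{\left(-5 + \left(2 - 1\right)\right)^{2}}\right)^{2} = \left(-6 + \sqrt{\left(-5 + 1\right)^{2}}\right)^{2} = \left(-6 + \sqrt{\left(-4\right)^{2}}\right)^{2} = \left(-6 + \sqrt{16}\right)^{2} = \left(-6 + 4\right)^{2} = \left(-2\right)^{2} = 4$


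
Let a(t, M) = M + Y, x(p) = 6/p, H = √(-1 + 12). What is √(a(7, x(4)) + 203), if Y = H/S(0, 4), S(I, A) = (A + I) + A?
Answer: √(3272 + 2*√11)/4 ≈ 14.315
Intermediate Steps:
S(I, A) = I + 2*A
H = √11 ≈ 3.3166
Y = √11/8 (Y = √11/(0 + 2*4) = √11/(0 + 8) = √11/8 ≈ 0.41458)
a(t, M) = M + √11/8
√(a(7, x(4)) + 203) = √((6/4 + √11/8) + 203) = √((6*(¼) + √11/8) + 203) = √((3/2 + √11/8) + 203) = √(409/2 + √11/8)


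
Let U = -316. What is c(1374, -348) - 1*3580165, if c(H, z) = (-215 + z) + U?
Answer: -3581044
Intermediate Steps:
c(H, z) = -531 + z (c(H, z) = (-215 + z) - 316 = -531 + z)
c(1374, -348) - 1*3580165 = (-531 - 348) - 1*3580165 = -879 - 3580165 = -3581044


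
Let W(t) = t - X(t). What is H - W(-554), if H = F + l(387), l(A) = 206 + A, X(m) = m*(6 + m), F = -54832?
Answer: 249907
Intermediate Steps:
W(t) = t - t*(6 + t)
H = -54239 (H = -54832 + (206 + 387) = -54832 + 593 = -54239)
H - W(-554) = -54239 - (-554)*(-5 - 1*(-554)) = -54239 - (-554)*(-5 + 554) = -54239 - (-554)*549 = -54239 - 1*(-304146) = -54239 + 304146 = 249907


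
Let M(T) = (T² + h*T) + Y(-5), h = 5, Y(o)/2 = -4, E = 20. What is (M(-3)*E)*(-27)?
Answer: 7560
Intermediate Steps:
Y(o) = -8 (Y(o) = 2*(-4) = -8)
M(T) = -8 + T² + 5*T (M(T) = (T² + 5*T) - 8 = -8 + T² + 5*T)
(M(-3)*E)*(-27) = ((-8 + (-3)² + 5*(-3))*20)*(-27) = ((-8 + 9 - 15)*20)*(-27) = -14*20*(-27) = -280*(-27) = 7560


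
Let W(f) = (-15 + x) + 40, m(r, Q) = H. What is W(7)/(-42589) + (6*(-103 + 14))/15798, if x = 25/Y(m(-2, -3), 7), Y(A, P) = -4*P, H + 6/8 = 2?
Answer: -107909063/3139831436 ≈ -0.034368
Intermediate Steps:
H = 5/4 (H = -¾ + 2 = 5/4 ≈ 1.2500)
m(r, Q) = 5/4
x = -25/28 (x = 25/((-4*7)) = 25/(-28) = 25*(-1/28) = -25/28 ≈ -0.89286)
W(f) = 675/28 (W(f) = (-15 - 25/28) + 40 = -445/28 + 40 = 675/28)
W(7)/(-42589) + (6*(-103 + 14))/15798 = (675/28)/(-42589) + (6*(-103 + 14))/15798 = (675/28)*(-1/42589) + (6*(-89))*(1/15798) = -675/1192492 - 534*1/15798 = -675/1192492 - 89/2633 = -107909063/3139831436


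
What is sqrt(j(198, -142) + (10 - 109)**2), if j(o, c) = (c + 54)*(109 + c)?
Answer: 11*sqrt(105) ≈ 112.72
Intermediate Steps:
j(o, c) = (54 + c)*(109 + c)
sqrt(j(198, -142) + (10 - 109)**2) = sqrt((5886 + (-142)**2 + 163*(-142)) + (10 - 109)**2) = sqrt((5886 + 20164 - 23146) + (-99)**2) = sqrt(2904 + 9801) = sqrt(12705) = 11*sqrt(105)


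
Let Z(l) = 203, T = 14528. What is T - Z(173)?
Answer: 14325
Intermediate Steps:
T - Z(173) = 14528 - 1*203 = 14528 - 203 = 14325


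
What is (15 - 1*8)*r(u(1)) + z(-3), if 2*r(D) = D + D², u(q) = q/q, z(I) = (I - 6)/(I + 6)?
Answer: 4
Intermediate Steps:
z(I) = (-6 + I)/(6 + I)
u(q) = 1
r(D) = D/2 + D²/2 (r(D) = (D + D²)/2 = D/2 + D²/2)
(15 - 1*8)*r(u(1)) + z(-3) = (15 - 1*8)*((½)*1*(1 + 1)) + (-6 - 3)/(6 - 3) = (15 - 8)*((½)*1*2) - 9/3 = 7*1 + (⅓)*(-9) = 7 - 3 = 4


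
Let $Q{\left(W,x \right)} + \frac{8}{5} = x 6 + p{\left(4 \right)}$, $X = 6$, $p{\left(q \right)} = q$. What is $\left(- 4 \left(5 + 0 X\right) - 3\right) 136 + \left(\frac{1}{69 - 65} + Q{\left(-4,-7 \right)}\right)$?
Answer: $- \frac{63347}{20} \approx -3167.4$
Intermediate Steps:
$Q{\left(W,x \right)} = \frac{12}{5} + 6 x$ ($Q{\left(W,x \right)} = - \frac{8}{5} + \left(x 6 + 4\right) = - \frac{8}{5} + \left(6 x + 4\right) = - \frac{8}{5} + \left(4 + 6 x\right) = \frac{12}{5} + 6 x$)
$\left(- 4 \left(5 + 0 X\right) - 3\right) 136 + \left(\frac{1}{69 - 65} + Q{\left(-4,-7 \right)}\right) = \left(- 4 \left(5 + 0 \cdot 6\right) - 3\right) 136 + \left(\frac{1}{69 - 65} + \left(\frac{12}{5} + 6 \left(-7\right)\right)\right) = \left(- 4 \left(5 + 0\right) - 3\right) 136 + \left(\frac{1}{4} + \left(\frac{12}{5} - 42\right)\right) = \left(\left(-4\right) 5 - 3\right) 136 + \left(\frac{1}{4} - \frac{198}{5}\right) = \left(-20 - 3\right) 136 - \frac{787}{20} = \left(-23\right) 136 - \frac{787}{20} = -3128 - \frac{787}{20} = - \frac{63347}{20}$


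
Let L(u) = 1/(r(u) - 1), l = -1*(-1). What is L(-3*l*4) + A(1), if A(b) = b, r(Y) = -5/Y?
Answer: -5/7 ≈ -0.71429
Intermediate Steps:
l = 1
L(u) = 1/(-1 - 5/u) (L(u) = 1/(-5/u - 1) = 1/(-1 - 5/u))
L(-3*l*4) + A(1) = -(-3*1*4)/(5 - 3*1*4) + 1 = -(-3*4)/(5 - 3*4) + 1 = -(-1*12)/(5 - 1*12) + 1 = -1*(-12)/(5 - 12) + 1 = -1*(-12)/(-7) + 1 = -1*(-12)*(-⅐) + 1 = -12/7 + 1 = -5/7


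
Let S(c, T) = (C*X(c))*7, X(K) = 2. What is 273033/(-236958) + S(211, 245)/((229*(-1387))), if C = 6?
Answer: -396079749/343668086 ≈ -1.1525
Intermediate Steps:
S(c, T) = 84 (S(c, T) = (6*2)*7 = 12*7 = 84)
273033/(-236958) + S(211, 245)/((229*(-1387))) = 273033/(-236958) + 84/((229*(-1387))) = 273033*(-1/236958) + 84/(-317623) = -91011/78986 + 84*(-1/317623) = -91011/78986 - 84/317623 = -396079749/343668086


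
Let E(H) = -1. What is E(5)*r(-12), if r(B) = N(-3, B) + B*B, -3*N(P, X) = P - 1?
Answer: -436/3 ≈ -145.33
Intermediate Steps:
N(P, X) = ⅓ - P/3 (N(P, X) = -(P - 1)/3 = -(-1 + P)/3 = ⅓ - P/3)
r(B) = 4/3 + B² (r(B) = (⅓ - ⅓*(-3)) + B*B = (⅓ + 1) + B² = 4/3 + B²)
E(5)*r(-12) = -(4/3 + (-12)²) = -(4/3 + 144) = -1*436/3 = -436/3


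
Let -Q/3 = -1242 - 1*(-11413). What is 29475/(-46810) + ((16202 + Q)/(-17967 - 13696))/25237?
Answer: -4710437497663/7480978824422 ≈ -0.62965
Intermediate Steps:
Q = -30513 (Q = -3*(-1242 - 1*(-11413)) = -3*(-1242 + 11413) = -3*10171 = -30513)
29475/(-46810) + ((16202 + Q)/(-17967 - 13696))/25237 = 29475/(-46810) + ((16202 - 30513)/(-17967 - 13696))/25237 = 29475*(-1/46810) - 14311/(-31663)*(1/25237) = -5895/9362 - 14311*(-1/31663)*(1/25237) = -5895/9362 + (14311/31663)*(1/25237) = -5895/9362 + 14311/799079131 = -4710437497663/7480978824422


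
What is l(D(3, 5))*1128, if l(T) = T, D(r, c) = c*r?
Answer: 16920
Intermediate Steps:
l(D(3, 5))*1128 = (5*3)*1128 = 15*1128 = 16920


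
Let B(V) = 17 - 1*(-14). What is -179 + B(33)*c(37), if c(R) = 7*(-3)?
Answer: -830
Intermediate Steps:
c(R) = -21
B(V) = 31 (B(V) = 17 + 14 = 31)
-179 + B(33)*c(37) = -179 + 31*(-21) = -179 - 651 = -830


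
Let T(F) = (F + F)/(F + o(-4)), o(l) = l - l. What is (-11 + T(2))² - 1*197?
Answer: -116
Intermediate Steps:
o(l) = 0
T(F) = 2 (T(F) = (F + F)/(F + 0) = (2*F)/F = 2)
(-11 + T(2))² - 1*197 = (-11 + 2)² - 1*197 = (-9)² - 197 = 81 - 197 = -116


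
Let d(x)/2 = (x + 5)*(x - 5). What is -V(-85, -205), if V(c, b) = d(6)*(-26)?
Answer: 572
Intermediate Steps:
d(x) = 2*(-5 + x)*(5 + x) (d(x) = 2*((x + 5)*(x - 5)) = 2*((5 + x)*(-5 + x)) = 2*((-5 + x)*(5 + x)) = 2*(-5 + x)*(5 + x))
V(c, b) = -572 (V(c, b) = (-50 + 2*6**2)*(-26) = (-50 + 2*36)*(-26) = (-50 + 72)*(-26) = 22*(-26) = -572)
-V(-85, -205) = -1*(-572) = 572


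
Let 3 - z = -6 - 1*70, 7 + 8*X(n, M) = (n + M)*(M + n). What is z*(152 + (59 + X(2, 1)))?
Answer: 66755/4 ≈ 16689.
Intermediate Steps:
X(n, M) = -7/8 + (M + n)**2/8 (X(n, M) = -7/8 + ((n + M)*(M + n))/8 = -7/8 + ((M + n)*(M + n))/8 = -7/8 + (M + n)**2/8)
z = 79 (z = 3 - (-6 - 1*70) = 3 - (-6 - 70) = 3 - 1*(-76) = 3 + 76 = 79)
z*(152 + (59 + X(2, 1))) = 79*(152 + (59 + (-7/8 + (1 + 2)**2/8))) = 79*(152 + (59 + (-7/8 + (1/8)*3**2))) = 79*(152 + (59 + (-7/8 + (1/8)*9))) = 79*(152 + (59 + (-7/8 + 9/8))) = 79*(152 + (59 + 1/4)) = 79*(152 + 237/4) = 79*(845/4) = 66755/4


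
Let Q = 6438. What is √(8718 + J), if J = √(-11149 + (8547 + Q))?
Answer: √(8718 + 2*√959) ≈ 93.701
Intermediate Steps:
J = 2*√959 (J = √(-11149 + (8547 + 6438)) = √(-11149 + 14985) = √3836 = 2*√959 ≈ 61.935)
√(8718 + J) = √(8718 + 2*√959)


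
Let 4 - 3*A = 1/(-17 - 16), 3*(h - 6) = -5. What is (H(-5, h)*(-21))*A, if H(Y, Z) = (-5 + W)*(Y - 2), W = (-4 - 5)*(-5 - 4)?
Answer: 495292/33 ≈ 15009.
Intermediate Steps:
h = 13/3 (h = 6 + (1/3)*(-5) = 6 - 5/3 = 13/3 ≈ 4.3333)
W = 81 (W = -9*(-9) = 81)
A = 133/99 (A = 4/3 - 1/(3*(-17 - 16)) = 4/3 - 1/3/(-33) = 4/3 - 1/3*(-1/33) = 4/3 + 1/99 = 133/99 ≈ 1.3434)
H(Y, Z) = -152 + 76*Y (H(Y, Z) = (-5 + 81)*(Y - 2) = 76*(-2 + Y) = -152 + 76*Y)
(H(-5, h)*(-21))*A = ((-152 + 76*(-5))*(-21))*(133/99) = ((-152 - 380)*(-21))*(133/99) = -532*(-21)*(133/99) = 11172*(133/99) = 495292/33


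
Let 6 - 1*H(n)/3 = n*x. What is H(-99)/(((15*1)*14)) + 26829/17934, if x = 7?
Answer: 171594/14945 ≈ 11.482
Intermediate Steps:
H(n) = 18 - 21*n (H(n) = 18 - 3*n*7 = 18 - 21*n)
H(-99)/(((15*1)*14)) + 26829/17934 = (18 - 21*(-99))/(((15*1)*14)) + 26829/17934 = (18 + 2079)/((15*14)) + 26829*(1/17934) = 2097/210 + 8943/5978 = 2097*(1/210) + 8943/5978 = 699/70 + 8943/5978 = 171594/14945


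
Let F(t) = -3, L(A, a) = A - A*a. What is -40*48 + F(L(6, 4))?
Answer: -1923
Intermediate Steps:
L(A, a) = A - A*a
-40*48 + F(L(6, 4)) = -40*48 - 3 = -1920 - 3 = -1923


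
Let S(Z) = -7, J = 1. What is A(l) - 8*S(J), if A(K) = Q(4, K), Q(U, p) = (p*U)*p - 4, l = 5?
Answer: 152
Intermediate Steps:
Q(U, p) = -4 + U*p**2 (Q(U, p) = (U*p)*p - 4 = U*p**2 - 4 = -4 + U*p**2)
A(K) = -4 + 4*K**2
A(l) - 8*S(J) = (-4 + 4*5**2) - 8*(-7) = (-4 + 4*25) + 56 = (-4 + 100) + 56 = 96 + 56 = 152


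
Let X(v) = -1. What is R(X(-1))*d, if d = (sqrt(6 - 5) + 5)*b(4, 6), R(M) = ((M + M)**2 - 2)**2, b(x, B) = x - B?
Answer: -48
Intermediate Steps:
R(M) = (-2 + 4*M**2)**2 (R(M) = ((2*M)**2 - 2)**2 = (4*M**2 - 2)**2 = (-2 + 4*M**2)**2)
d = -12 (d = (sqrt(6 - 5) + 5)*(4 - 1*6) = (sqrt(1) + 5)*(4 - 6) = (1 + 5)*(-2) = 6*(-2) = -12)
R(X(-1))*d = (4*(-1 + 2*(-1)**2)**2)*(-12) = (4*(-1 + 2*1)**2)*(-12) = (4*(-1 + 2)**2)*(-12) = (4*1**2)*(-12) = (4*1)*(-12) = 4*(-12) = -48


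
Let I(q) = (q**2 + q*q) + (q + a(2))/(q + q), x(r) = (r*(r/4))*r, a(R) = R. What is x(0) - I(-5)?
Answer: -503/10 ≈ -50.300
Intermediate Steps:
x(r) = r**3/4 (x(r) = (r*(r*(1/4)))*r = (r*(r/4))*r = (r**2/4)*r = r**3/4)
I(q) = 2*q**2 + (2 + q)/(2*q) (I(q) = (q**2 + q*q) + (q + 2)/(q + q) = (q**2 + q**2) + (2 + q)/((2*q)) = 2*q**2 + (2 + q)*(1/(2*q)) = 2*q**2 + (2 + q)/(2*q))
x(0) - I(-5) = (1/4)*0**3 - (2 - 5 + 4*(-5)**3)/(2*(-5)) = (1/4)*0 - (-1)*(2 - 5 + 4*(-125))/(2*5) = 0 - (-1)*(2 - 5 - 500)/(2*5) = 0 - (-1)*(-503)/(2*5) = 0 - 1*503/10 = 0 - 503/10 = -503/10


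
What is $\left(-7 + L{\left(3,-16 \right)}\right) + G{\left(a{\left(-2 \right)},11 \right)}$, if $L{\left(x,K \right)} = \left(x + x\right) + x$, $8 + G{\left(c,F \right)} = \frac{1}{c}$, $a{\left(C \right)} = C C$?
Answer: $- \frac{23}{4} \approx -5.75$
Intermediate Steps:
$a{\left(C \right)} = C^{2}$
$G{\left(c,F \right)} = -8 + \frac{1}{c}$
$L{\left(x,K \right)} = 3 x$ ($L{\left(x,K \right)} = 2 x + x = 3 x$)
$\left(-7 + L{\left(3,-16 \right)}\right) + G{\left(a{\left(-2 \right)},11 \right)} = \left(-7 + 3 \cdot 3\right) - \left(8 - \frac{1}{\left(-2\right)^{2}}\right) = \left(-7 + 9\right) - \left(8 - \frac{1}{4}\right) = 2 + \left(-8 + \frac{1}{4}\right) = 2 - \frac{31}{4} = - \frac{23}{4}$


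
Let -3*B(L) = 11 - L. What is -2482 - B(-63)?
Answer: -7372/3 ≈ -2457.3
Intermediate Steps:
B(L) = -11/3 + L/3 (B(L) = -(11 - L)/3 = -11/3 + L/3)
-2482 - B(-63) = -2482 - (-11/3 + (⅓)*(-63)) = -2482 - (-11/3 - 21) = -2482 - 1*(-74/3) = -2482 + 74/3 = -7372/3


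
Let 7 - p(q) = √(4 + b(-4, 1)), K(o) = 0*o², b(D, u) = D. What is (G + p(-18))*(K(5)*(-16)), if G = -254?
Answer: 0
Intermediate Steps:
K(o) = 0
p(q) = 7 (p(q) = 7 - √(4 - 4) = 7 - √0 = 7 - 1*0 = 7 + 0 = 7)
(G + p(-18))*(K(5)*(-16)) = (-254 + 7)*(0*(-16)) = -247*0 = 0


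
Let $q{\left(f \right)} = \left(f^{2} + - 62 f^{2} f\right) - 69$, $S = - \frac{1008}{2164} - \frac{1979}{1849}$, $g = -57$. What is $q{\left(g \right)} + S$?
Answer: $\frac{11488693373527}{1000309} \approx 1.1485 \cdot 10^{7}$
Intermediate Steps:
$S = - \frac{1536587}{1000309}$ ($S = \left(-1008\right) \frac{1}{2164} - \frac{1979}{1849} = - \frac{252}{541} - \frac{1979}{1849} = - \frac{1536587}{1000309} \approx -1.5361$)
$q{\left(f \right)} = -69 + f^{2} - 62 f^{3}$ ($q{\left(f \right)} = \left(f^{2} - 62 f^{3}\right) - 69 = -69 + f^{2} - 62 f^{3}$)
$q{\left(g \right)} + S = \left(-69 + \left(-57\right)^{2} - 62 \left(-57\right)^{3}\right) - \frac{1536587}{1000309} = \left(-69 + 3249 - -11481966\right) - \frac{1536587}{1000309} = \left(-69 + 3249 + 11481966\right) - \frac{1536587}{1000309} = 11485146 - \frac{1536587}{1000309} = \frac{11488693373527}{1000309}$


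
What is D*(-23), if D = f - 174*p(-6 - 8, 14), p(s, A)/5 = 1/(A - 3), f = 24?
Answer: 13938/11 ≈ 1267.1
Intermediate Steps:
p(s, A) = 5/(-3 + A) (p(s, A) = 5/(A - 3) = 5/(-3 + A))
D = -606/11 (D = 24 - 870/(-3 + 14) = 24 - 870/11 = -606/11 ≈ -55.091)
D*(-23) = -606/11*(-23) = 13938/11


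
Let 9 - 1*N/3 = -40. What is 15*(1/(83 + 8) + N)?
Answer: 200670/91 ≈ 2205.2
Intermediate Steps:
N = 147 (N = 27 - 3*(-40) = 27 + 120 = 147)
15*(1/(83 + 8) + N) = 15*(1/(83 + 8) + 147) = 15*(1/91 + 147) = 15*(13378/91) = 200670/91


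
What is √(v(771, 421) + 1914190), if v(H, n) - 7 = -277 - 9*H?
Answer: √1906981 ≈ 1380.9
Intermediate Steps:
v(H, n) = -270 - 9*H (v(H, n) = 7 + (-277 - 9*H) = -270 - 9*H)
√(v(771, 421) + 1914190) = √((-270 - 9*771) + 1914190) = √((-270 - 6939) + 1914190) = √(-7209 + 1914190) = √1906981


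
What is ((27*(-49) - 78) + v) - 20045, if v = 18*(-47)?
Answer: -22292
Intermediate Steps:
v = -846
((27*(-49) - 78) + v) - 20045 = ((27*(-49) - 78) - 846) - 20045 = ((-1323 - 78) - 846) - 20045 = (-1401 - 846) - 20045 = -2247 - 20045 = -22292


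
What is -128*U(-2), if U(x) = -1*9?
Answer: 1152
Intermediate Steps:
U(x) = -9
-128*U(-2) = -128*(-9) = 1152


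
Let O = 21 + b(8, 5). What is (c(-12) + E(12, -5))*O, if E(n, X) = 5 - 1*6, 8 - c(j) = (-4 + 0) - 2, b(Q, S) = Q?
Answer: 377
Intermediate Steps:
c(j) = 14 (c(j) = 8 - ((-4 + 0) - 2) = 8 - (-4 - 2) = 8 - 1*(-6) = 8 + 6 = 14)
E(n, X) = -1 (E(n, X) = 5 - 6 = -1)
O = 29 (O = 21 + 8 = 29)
(c(-12) + E(12, -5))*O = (14 - 1)*29 = 13*29 = 377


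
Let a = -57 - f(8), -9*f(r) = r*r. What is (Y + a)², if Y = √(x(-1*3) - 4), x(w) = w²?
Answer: 202006/81 - 898*√5/9 ≈ 2270.8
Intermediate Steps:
f(r) = -r²/9 (f(r) = -r*r/9 = -r²/9)
a = -449/9 (a = -57 - (-1)*8²/9 = -57 - (-1)*64/9 = -57 - 1*(-64/9) = -57 + 64/9 = -449/9 ≈ -49.889)
Y = √5 (Y = √((-1*3)² - 4) = √((-3)² - 4) = √(9 - 4) = √5 ≈ 2.2361)
(Y + a)² = (√5 - 449/9)² = (-449/9 + √5)²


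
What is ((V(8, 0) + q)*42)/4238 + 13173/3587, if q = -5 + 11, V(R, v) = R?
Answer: 28968165/7600853 ≈ 3.8112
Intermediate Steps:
q = 6
((V(8, 0) + q)*42)/4238 + 13173/3587 = ((8 + 6)*42)/4238 + 13173/3587 = (14*42)*(1/4238) + 13173*(1/3587) = 588*(1/4238) + 13173/3587 = 294/2119 + 13173/3587 = 28968165/7600853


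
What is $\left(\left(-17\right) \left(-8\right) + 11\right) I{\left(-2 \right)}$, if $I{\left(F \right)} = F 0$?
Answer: $0$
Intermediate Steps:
$I{\left(F \right)} = 0$
$\left(\left(-17\right) \left(-8\right) + 11\right) I{\left(-2 \right)} = \left(\left(-17\right) \left(-8\right) + 11\right) 0 = \left(136 + 11\right) 0 = 147 \cdot 0 = 0$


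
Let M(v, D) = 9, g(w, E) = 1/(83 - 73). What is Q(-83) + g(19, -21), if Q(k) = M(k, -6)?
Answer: 91/10 ≈ 9.1000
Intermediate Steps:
g(w, E) = 1/10
Q(k) = 9
Q(-83) + g(19, -21) = 9 + 1/10 = 91/10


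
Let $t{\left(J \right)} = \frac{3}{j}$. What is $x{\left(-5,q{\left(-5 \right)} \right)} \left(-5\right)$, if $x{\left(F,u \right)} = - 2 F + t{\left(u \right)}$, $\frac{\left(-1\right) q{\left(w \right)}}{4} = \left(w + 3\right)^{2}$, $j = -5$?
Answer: $-47$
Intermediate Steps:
$q{\left(w \right)} = - 4 \left(3 + w\right)^{2}$ ($q{\left(w \right)} = - 4 \left(w + 3\right)^{2} = - 4 \left(3 + w\right)^{2}$)
$t{\left(J \right)} = - \frac{3}{5}$ ($t{\left(J \right)} = \frac{3}{-5} = 3 \left(- \frac{1}{5}\right) = - \frac{3}{5}$)
$x{\left(F,u \right)} = - \frac{3}{5} - 2 F$ ($x{\left(F,u \right)} = - 2 F - \frac{3}{5} = - \frac{3}{5} - 2 F$)
$x{\left(-5,q{\left(-5 \right)} \right)} \left(-5\right) = \left(- \frac{3}{5} - -10\right) \left(-5\right) = \left(- \frac{3}{5} + 10\right) \left(-5\right) = \frac{47}{5} \left(-5\right) = -47$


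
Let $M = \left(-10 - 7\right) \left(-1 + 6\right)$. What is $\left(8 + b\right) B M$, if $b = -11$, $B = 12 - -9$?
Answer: $5355$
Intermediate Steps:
$B = 21$ ($B = 12 + 9 = 21$)
$M = -85$ ($M = \left(-10 - 7\right) 5 = \left(-17\right) 5 = -85$)
$\left(8 + b\right) B M = \left(8 - 11\right) 21 \left(-85\right) = \left(-3\right) 21 \left(-85\right) = \left(-63\right) \left(-85\right) = 5355$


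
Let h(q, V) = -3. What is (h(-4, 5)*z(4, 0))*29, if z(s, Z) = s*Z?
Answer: 0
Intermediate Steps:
z(s, Z) = Z*s
(h(-4, 5)*z(4, 0))*29 = -0*4*29 = -3*0*29 = 0*29 = 0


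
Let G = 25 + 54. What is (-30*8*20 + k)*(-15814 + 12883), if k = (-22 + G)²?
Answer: 4545981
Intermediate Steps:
G = 79
k = 3249 (k = (-22 + 79)² = 57² = 3249)
(-30*8*20 + k)*(-15814 + 12883) = (-30*8*20 + 3249)*(-15814 + 12883) = (-240*20 + 3249)*(-2931) = (-4800 + 3249)*(-2931) = -1551*(-2931) = 4545981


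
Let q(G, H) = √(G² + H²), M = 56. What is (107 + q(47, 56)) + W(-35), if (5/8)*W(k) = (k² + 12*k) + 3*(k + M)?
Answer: 7479/5 + √5345 ≈ 1568.9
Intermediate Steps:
W(k) = 1344/5 + 24*k + 8*k²/5 (W(k) = 8*((k² + 12*k) + 3*(k + 56))/5 = 8*((k² + 12*k) + 3*(56 + k))/5 = 8*((k² + 12*k) + (168 + 3*k))/5 = 8*(168 + k² + 15*k)/5 = 1344/5 + 24*k + 8*k²/5)
(107 + q(47, 56)) + W(-35) = (107 + √(47² + 56²)) + (1344/5 + 24*(-35) + (8/5)*(-35)²) = (107 + √(2209 + 3136)) + (1344/5 - 840 + (8/5)*1225) = (107 + √5345) + (1344/5 - 840 + 1960) = (107 + √5345) + 6944/5 = 7479/5 + √5345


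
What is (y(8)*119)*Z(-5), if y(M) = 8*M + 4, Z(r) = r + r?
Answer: -80920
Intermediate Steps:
Z(r) = 2*r
y(M) = 4 + 8*M
(y(8)*119)*Z(-5) = ((4 + 8*8)*119)*(2*(-5)) = ((4 + 64)*119)*(-10) = (68*119)*(-10) = 8092*(-10) = -80920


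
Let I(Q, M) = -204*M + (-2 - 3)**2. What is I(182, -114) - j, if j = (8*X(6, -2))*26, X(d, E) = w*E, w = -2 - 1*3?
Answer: 21201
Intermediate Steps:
w = -5 (w = -2 - 3 = -5)
X(d, E) = -5*E
I(Q, M) = 25 - 204*M (I(Q, M) = -204*M + (-5)**2 = -204*M + 25 = 25 - 204*M)
j = 2080 (j = (8*(-5*(-2)))*26 = (8*10)*26 = 80*26 = 2080)
I(182, -114) - j = (25 - 204*(-114)) - 1*2080 = (25 + 23256) - 2080 = 23281 - 2080 = 21201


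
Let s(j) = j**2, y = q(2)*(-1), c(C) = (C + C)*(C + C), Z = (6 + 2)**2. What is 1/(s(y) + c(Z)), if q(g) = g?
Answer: 1/16388 ≈ 6.1020e-5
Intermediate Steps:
Z = 64 (Z = 8**2 = 64)
c(C) = 4*C**2 (c(C) = (2*C)*(2*C) = 4*C**2)
y = -2 (y = 2*(-1) = -2)
1/(s(y) + c(Z)) = 1/((-2)**2 + 4*64**2) = 1/(4 + 4*4096) = 1/(4 + 16384) = 1/16388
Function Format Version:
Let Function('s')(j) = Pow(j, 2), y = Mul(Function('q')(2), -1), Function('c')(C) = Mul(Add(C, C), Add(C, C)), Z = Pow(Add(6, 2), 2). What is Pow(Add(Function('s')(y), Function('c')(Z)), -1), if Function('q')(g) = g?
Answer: Rational(1, 16388) ≈ 6.1020e-5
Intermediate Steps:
Z = 64 (Z = Pow(8, 2) = 64)
Function('c')(C) = Mul(4, Pow(C, 2)) (Function('c')(C) = Mul(Mul(2, C), Mul(2, C)) = Mul(4, Pow(C, 2)))
y = -2 (y = Mul(2, -1) = -2)
Pow(Add(Function('s')(y), Function('c')(Z)), -1) = Pow(Add(Pow(-2, 2), Mul(4, Pow(64, 2))), -1) = Pow(Add(4, Mul(4, 4096)), -1) = Pow(Add(4, 16384), -1) = Pow(16388, -1) = Rational(1, 16388)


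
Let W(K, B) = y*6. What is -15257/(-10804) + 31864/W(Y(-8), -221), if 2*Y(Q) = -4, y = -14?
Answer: -167797/444 ≈ -377.92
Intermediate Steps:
Y(Q) = -2 (Y(Q) = (½)*(-4) = -2)
W(K, B) = -84 (W(K, B) = -14*6 = -84)
-15257/(-10804) + 31864/W(Y(-8), -221) = -15257/(-10804) + 31864/(-84) = -15257*(-1/10804) + 31864*(-1/84) = 209/148 - 1138/3 = -167797/444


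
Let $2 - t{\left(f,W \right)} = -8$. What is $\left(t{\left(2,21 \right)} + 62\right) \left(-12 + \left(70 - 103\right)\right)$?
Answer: $-3240$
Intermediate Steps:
$t{\left(f,W \right)} = 10$ ($t{\left(f,W \right)} = 2 - -8 = 2 + 8 = 10$)
$\left(t{\left(2,21 \right)} + 62\right) \left(-12 + \left(70 - 103\right)\right) = \left(10 + 62\right) \left(-12 + \left(70 - 103\right)\right) = 72 \left(-12 + \left(70 - 103\right)\right) = 72 \left(-12 - 33\right) = 72 \left(-45\right) = -3240$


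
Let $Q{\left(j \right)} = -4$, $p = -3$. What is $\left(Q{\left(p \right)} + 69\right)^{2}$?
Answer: $4225$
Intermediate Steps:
$\left(Q{\left(p \right)} + 69\right)^{2} = \left(-4 + 69\right)^{2} = 65^{2} = 4225$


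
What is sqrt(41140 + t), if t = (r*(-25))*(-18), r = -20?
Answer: 2*sqrt(8035) ≈ 179.28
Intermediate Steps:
t = -9000 (t = -20*(-25)*(-18) = 500*(-18) = -9000)
sqrt(41140 + t) = sqrt(41140 - 9000) = sqrt(32140) = 2*sqrt(8035)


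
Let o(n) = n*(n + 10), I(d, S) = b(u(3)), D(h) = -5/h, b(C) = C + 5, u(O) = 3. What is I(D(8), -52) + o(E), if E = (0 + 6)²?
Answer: 1664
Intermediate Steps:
b(C) = 5 + C
E = 36 (E = 6² = 36)
I(d, S) = 8 (I(d, S) = 5 + 3 = 8)
o(n) = n*(10 + n)
I(D(8), -52) + o(E) = 8 + 36*(10 + 36) = 8 + 36*46 = 8 + 1656 = 1664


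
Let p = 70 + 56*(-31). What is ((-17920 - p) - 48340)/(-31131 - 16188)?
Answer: 64594/47319 ≈ 1.3651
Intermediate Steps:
p = -1666 (p = 70 - 1736 = -1666)
((-17920 - p) - 48340)/(-31131 - 16188) = ((-17920 - 1*(-1666)) - 48340)/(-31131 - 16188) = ((-17920 + 1666) - 48340)/(-47319) = (-16254 - 48340)*(-1/47319) = -64594*(-1/47319) = 64594/47319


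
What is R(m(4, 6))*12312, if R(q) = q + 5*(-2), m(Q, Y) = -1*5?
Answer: -184680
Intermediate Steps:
m(Q, Y) = -5
R(q) = -10 + q (R(q) = q - 10 = -10 + q)
R(m(4, 6))*12312 = (-10 - 5)*12312 = -15*12312 = -184680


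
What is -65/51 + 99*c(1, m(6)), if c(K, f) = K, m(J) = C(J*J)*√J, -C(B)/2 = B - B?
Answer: 4984/51 ≈ 97.725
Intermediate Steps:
C(B) = 0 (C(B) = -2*(B - B) = -2*0 = 0)
m(J) = 0 (m(J) = 0*√J = 0)
-65/51 + 99*c(1, m(6)) = -65/51 + 99*1 = -65*1/51 + 99 = -65/51 + 99 = 4984/51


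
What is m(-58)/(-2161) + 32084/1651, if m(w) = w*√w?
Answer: 2468/127 + 58*I*√58/2161 ≈ 19.433 + 0.2044*I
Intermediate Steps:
m(w) = w^(3/2)
m(-58)/(-2161) + 32084/1651 = (-58)^(3/2)/(-2161) + 32084/1651 = -58*I*√58*(-1/2161) + 32084*(1/1651) = 58*I*√58/2161 + 2468/127 = 2468/127 + 58*I*√58/2161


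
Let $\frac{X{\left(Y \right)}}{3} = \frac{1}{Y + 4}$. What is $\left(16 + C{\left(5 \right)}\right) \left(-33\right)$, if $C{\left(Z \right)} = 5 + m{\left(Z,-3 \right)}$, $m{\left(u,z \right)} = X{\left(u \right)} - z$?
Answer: $-803$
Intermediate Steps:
$X{\left(Y \right)} = \frac{3}{4 + Y}$ ($X{\left(Y \right)} = \frac{3}{Y + 4} = \frac{3}{4 + Y}$)
$m{\left(u,z \right)} = - z + \frac{3}{4 + u}$ ($m{\left(u,z \right)} = \frac{3}{4 + u} - z = - z + \frac{3}{4 + u}$)
$C{\left(Z \right)} = 5 + \frac{15 + 3 Z}{4 + Z}$ ($C{\left(Z \right)} = 5 + \frac{3 - - 3 \left(4 + Z\right)}{4 + Z} = 5 + \frac{3 + \left(12 + 3 Z\right)}{4 + Z} = 5 + \frac{15 + 3 Z}{4 + Z}$)
$\left(16 + C{\left(5 \right)}\right) \left(-33\right) = \left(16 + \frac{35 + 8 \cdot 5}{4 + 5}\right) \left(-33\right) = \left(16 + \frac{35 + 40}{9}\right) \left(-33\right) = \left(16 + \frac{1}{9} \cdot 75\right) \left(-33\right) = \left(16 + \frac{25}{3}\right) \left(-33\right) = \frac{73}{3} \left(-33\right) = -803$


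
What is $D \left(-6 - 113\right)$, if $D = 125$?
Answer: $-14875$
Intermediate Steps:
$D \left(-6 - 113\right) = 125 \left(-6 - 113\right) = 125 \left(-119\right) = -14875$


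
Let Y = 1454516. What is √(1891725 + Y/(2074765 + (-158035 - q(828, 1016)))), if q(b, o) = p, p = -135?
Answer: √85813618249009265/212985 ≈ 1375.4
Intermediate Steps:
q(b, o) = -135
√(1891725 + Y/(2074765 + (-158035 - q(828, 1016)))) = √(1891725 + 1454516/(2074765 + (-158035 - 1*(-135)))) = √(1891725 + 1454516/(2074765 + (-158035 + 135))) = √(1891725 + 1454516/(2074765 - 157900)) = √(1891725 + 1454516/1916865) = √(3626182896641/1916865) = √85813618249009265/212985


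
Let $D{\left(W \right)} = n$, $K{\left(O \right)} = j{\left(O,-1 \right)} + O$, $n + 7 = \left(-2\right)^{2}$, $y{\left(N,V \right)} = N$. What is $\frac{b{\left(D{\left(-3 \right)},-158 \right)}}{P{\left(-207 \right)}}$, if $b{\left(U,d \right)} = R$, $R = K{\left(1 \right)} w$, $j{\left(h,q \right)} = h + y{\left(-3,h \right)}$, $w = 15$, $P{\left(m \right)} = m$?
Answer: $\frac{5}{69} \approx 0.072464$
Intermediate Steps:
$n = -3$ ($n = -7 + \left(-2\right)^{2} = -7 + 4 = -3$)
$j{\left(h,q \right)} = -3 + h$ ($j{\left(h,q \right)} = h - 3 = -3 + h$)
$K{\left(O \right)} = -3 + 2 O$ ($K{\left(O \right)} = \left(-3 + O\right) + O = -3 + 2 O$)
$D{\left(W \right)} = -3$
$R = -15$ ($R = \left(-3 + 2 \cdot 1\right) 15 = \left(-3 + 2\right) 15 = \left(-1\right) 15 = -15$)
$b{\left(U,d \right)} = -15$
$\frac{b{\left(D{\left(-3 \right)},-158 \right)}}{P{\left(-207 \right)}} = - \frac{15}{-207} = \left(-15\right) \left(- \frac{1}{207}\right) = \frac{5}{69}$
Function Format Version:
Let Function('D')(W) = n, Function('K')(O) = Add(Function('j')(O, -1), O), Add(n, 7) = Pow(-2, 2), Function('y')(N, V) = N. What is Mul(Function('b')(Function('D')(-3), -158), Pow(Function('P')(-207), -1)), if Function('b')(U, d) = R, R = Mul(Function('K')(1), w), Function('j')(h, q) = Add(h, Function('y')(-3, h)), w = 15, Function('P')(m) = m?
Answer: Rational(5, 69) ≈ 0.072464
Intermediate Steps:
n = -3 (n = Add(-7, Pow(-2, 2)) = Add(-7, 4) = -3)
Function('j')(h, q) = Add(-3, h) (Function('j')(h, q) = Add(h, -3) = Add(-3, h))
Function('K')(O) = Add(-3, Mul(2, O)) (Function('K')(O) = Add(Add(-3, O), O) = Add(-3, Mul(2, O)))
Function('D')(W) = -3
R = -15 (R = Mul(Add(-3, Mul(2, 1)), 15) = Mul(Add(-3, 2), 15) = Mul(-1, 15) = -15)
Function('b')(U, d) = -15
Mul(Function('b')(Function('D')(-3), -158), Pow(Function('P')(-207), -1)) = Mul(-15, Pow(-207, -1)) = Mul(-15, Rational(-1, 207)) = Rational(5, 69)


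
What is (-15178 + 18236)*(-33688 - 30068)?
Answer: -194965848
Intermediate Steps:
(-15178 + 18236)*(-33688 - 30068) = 3058*(-63756) = -194965848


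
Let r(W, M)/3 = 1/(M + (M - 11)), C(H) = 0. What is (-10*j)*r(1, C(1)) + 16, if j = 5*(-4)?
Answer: -424/11 ≈ -38.545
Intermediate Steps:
j = -20
r(W, M) = 3/(-11 + 2*M) (r(W, M) = 3/(M + (M - 11)) = 3/(M + (-11 + M)) = 3/(-11 + 2*M))
(-10*j)*r(1, C(1)) + 16 = (-10*(-20))*(3/(-11 + 2*0)) + 16 = 200*(3/(-11 + 0)) + 16 = 200*(3/(-11)) + 16 = 200*(3*(-1/11)) + 16 = 200*(-3/11) + 16 = -600/11 + 16 = -424/11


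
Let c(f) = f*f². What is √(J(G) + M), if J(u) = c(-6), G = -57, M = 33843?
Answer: √33627 ≈ 183.38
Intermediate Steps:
c(f) = f³
J(u) = -216 (J(u) = (-6)³ = -216)
√(J(G) + M) = √(-216 + 33843) = √33627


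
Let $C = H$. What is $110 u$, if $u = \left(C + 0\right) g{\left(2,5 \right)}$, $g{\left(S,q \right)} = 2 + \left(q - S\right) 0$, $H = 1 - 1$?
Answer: $0$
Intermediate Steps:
$H = 0$
$C = 0$
$g{\left(S,q \right)} = 2$ ($g{\left(S,q \right)} = 2 + 0 = 2$)
$u = 0$ ($u = \left(0 + 0\right) 2 = 0 \cdot 2 = 0$)
$110 u = 110 \cdot 0 = 0$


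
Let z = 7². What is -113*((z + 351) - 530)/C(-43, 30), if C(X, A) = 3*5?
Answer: 2938/3 ≈ 979.33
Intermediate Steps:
z = 49
C(X, A) = 15
-113*((z + 351) - 530)/C(-43, 30) = -113*((49 + 351) - 530)/15 = -113*(400 - 530)/15 = -(-14690)/15 = -113*(-26/3) = 2938/3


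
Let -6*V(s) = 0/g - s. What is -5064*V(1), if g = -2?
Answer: -844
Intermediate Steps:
V(s) = s/6 (V(s) = -(0/(-2) - s)/6 = -(0*(-1/2) - s)/6 = -(0 - s)/6 = -(-1)*s/6 = s/6)
-5064*V(1) = -844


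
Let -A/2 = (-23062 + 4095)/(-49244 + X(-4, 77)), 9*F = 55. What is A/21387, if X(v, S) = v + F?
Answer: -113802/3159408833 ≈ -3.6020e-5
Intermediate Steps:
F = 55/9 (F = (⅑)*55 = 55/9 ≈ 6.1111)
X(v, S) = 55/9 + v (X(v, S) = v + 55/9 = 55/9 + v)
A = -341406/443177 (A = -2*(-23062 + 4095)/(-49244 + (55/9 - 4)) = -(-37934)/(-49244 + 19/9) = -(-37934)/(-443177/9) = -(-37934)*(-9)/443177 = -2*170703/443177 = -341406/443177 ≈ -0.77036)
A/21387 = -341406/443177/21387 = -341406/443177*1/21387 = -113802/3159408833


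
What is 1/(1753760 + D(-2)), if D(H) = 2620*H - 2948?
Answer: 1/1745572 ≈ 5.7288e-7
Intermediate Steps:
D(H) = -2948 + 2620*H
1/(1753760 + D(-2)) = 1/(1753760 + (-2948 + 2620*(-2))) = 1/(1753760 + (-2948 - 5240)) = 1/(1753760 - 8188) = 1/1745572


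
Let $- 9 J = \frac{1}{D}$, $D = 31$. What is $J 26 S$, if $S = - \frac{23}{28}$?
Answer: $\frac{299}{3906} \approx 0.076549$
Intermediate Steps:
$S = - \frac{23}{28}$ ($S = \left(-23\right) \frac{1}{28} = - \frac{23}{28} \approx -0.82143$)
$J = - \frac{1}{279}$ ($J = - \frac{1}{9 \cdot 31} = \left(- \frac{1}{9}\right) \frac{1}{31} = - \frac{1}{279} \approx -0.0035842$)
$J 26 S = \left(- \frac{1}{279}\right) 26 \left(- \frac{23}{28}\right) = \left(- \frac{26}{279}\right) \left(- \frac{23}{28}\right) = \frac{299}{3906}$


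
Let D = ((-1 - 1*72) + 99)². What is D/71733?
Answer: 676/71733 ≈ 0.0094238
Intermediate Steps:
D = 676 (D = ((-1 - 72) + 99)² = (-73 + 99)² = 26² = 676)
D/71733 = 676/71733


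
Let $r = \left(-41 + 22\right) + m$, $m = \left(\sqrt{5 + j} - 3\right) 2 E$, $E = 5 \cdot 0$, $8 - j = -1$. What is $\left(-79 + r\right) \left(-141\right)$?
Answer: $13818$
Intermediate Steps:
$j = 9$ ($j = 8 - -1 = 8 + 1 = 9$)
$E = 0$
$m = 0$ ($m = \left(\sqrt{5 + 9} - 3\right) 2 \cdot 0 = \left(\sqrt{14} - 3\right) 2 \cdot 0 = \left(-3 + \sqrt{14}\right) 2 \cdot 0 = \left(-6 + 2 \sqrt{14}\right) 0 = 0$)
$r = -19$ ($r = \left(-41 + 22\right) + 0 = -19 + 0 = -19$)
$\left(-79 + r\right) \left(-141\right) = \left(-79 - 19\right) \left(-141\right) = \left(-98\right) \left(-141\right) = 13818$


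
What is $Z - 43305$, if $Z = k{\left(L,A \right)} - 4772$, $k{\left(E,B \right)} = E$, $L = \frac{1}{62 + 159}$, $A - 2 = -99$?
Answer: $- \frac{10625016}{221} \approx -48077.0$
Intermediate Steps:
$A = -97$ ($A = 2 - 99 = -97$)
$L = \frac{1}{221} \approx 0.0045249$
$Z = - \frac{1054611}{221}$ ($Z = \frac{1}{221} - 4772 = - \frac{1054611}{221} \approx -4772.0$)
$Z - 43305 = - \frac{1054611}{221} - 43305 = - \frac{10625016}{221}$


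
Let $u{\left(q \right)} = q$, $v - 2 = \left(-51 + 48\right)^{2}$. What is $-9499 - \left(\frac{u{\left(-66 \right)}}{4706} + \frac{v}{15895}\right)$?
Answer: $- \frac{32297362083}{3400085} \approx -9499.0$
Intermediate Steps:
$v = 11$ ($v = 2 + \left(-51 + 48\right)^{2} = 2 + \left(-3\right)^{2} = 2 + 9 = 11$)
$-9499 - \left(\frac{u{\left(-66 \right)}}{4706} + \frac{v}{15895}\right) = -9499 - \left(- \frac{66}{4706} + \frac{11}{15895}\right) = -9499 - \left(\left(-66\right) \frac{1}{4706} + 11 \cdot \frac{1}{15895}\right) = -9499 - \left(- \frac{33}{2353} + \frac{1}{1445}\right) = -9499 - - \frac{45332}{3400085} = -9499 + \frac{45332}{3400085} = - \frac{32297362083}{3400085}$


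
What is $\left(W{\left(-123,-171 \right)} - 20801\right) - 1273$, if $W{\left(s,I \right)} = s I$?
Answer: $-1041$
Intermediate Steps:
$W{\left(s,I \right)} = I s$
$\left(W{\left(-123,-171 \right)} - 20801\right) - 1273 = \left(\left(-171\right) \left(-123\right) - 20801\right) - 1273 = \left(21033 - 20801\right) - 1273 = 232 - 1273 = -1041$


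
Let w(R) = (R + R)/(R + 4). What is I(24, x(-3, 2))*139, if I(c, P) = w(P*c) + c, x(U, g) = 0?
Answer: 3336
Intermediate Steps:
w(R) = 2*R/(4 + R) (w(R) = (2*R)/(4 + R) = 2*R/(4 + R))
I(c, P) = c + 2*P*c/(4 + P*c) (I(c, P) = 2*(P*c)/(4 + P*c) + c = 2*P*c/(4 + P*c) + c = c + 2*P*c/(4 + P*c))
I(24, x(-3, 2))*139 = (24*(4 + 2*0 + 0*24)/(4 + 0*24))*139 = (24*(4 + 0 + 0)/(4 + 0))*139 = (24*4/4)*139 = (24*(¼)*4)*139 = 24*139 = 3336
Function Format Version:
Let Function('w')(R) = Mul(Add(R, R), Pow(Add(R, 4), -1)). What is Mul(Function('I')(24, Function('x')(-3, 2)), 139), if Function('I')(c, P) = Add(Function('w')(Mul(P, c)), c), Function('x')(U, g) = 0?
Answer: 3336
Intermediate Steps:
Function('w')(R) = Mul(2, R, Pow(Add(4, R), -1)) (Function('w')(R) = Mul(Mul(2, R), Pow(Add(4, R), -1)) = Mul(2, R, Pow(Add(4, R), -1)))
Function('I')(c, P) = Add(c, Mul(2, P, c, Pow(Add(4, Mul(P, c)), -1))) (Function('I')(c, P) = Add(Mul(2, Mul(P, c), Pow(Add(4, Mul(P, c)), -1)), c) = Add(Mul(2, P, c, Pow(Add(4, Mul(P, c)), -1)), c) = Add(c, Mul(2, P, c, Pow(Add(4, Mul(P, c)), -1))))
Mul(Function('I')(24, Function('x')(-3, 2)), 139) = Mul(Mul(24, Pow(Add(4, Mul(0, 24)), -1), Add(4, Mul(2, 0), Mul(0, 24))), 139) = Mul(Mul(24, Pow(Add(4, 0), -1), Add(4, 0, 0)), 139) = Mul(Mul(24, Pow(4, -1), 4), 139) = Mul(Mul(24, Rational(1, 4), 4), 139) = Mul(24, 139) = 3336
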